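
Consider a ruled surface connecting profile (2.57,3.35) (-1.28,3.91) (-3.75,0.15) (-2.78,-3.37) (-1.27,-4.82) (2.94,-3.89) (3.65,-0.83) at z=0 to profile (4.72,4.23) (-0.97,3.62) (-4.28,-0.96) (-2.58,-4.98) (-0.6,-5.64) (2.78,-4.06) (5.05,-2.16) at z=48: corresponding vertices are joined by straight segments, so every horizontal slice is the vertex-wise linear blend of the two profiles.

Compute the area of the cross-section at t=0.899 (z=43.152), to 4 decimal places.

Area at t=0.899: 64.0538

Cross-section at t=0.899: each vertex is (1-t)·p0[i] + t·p1[i].
  v1: (1-0.899)·(2.57,3.35) + 0.899·(4.72,4.23) = (4.5028,4.1411)
  v2: (1-0.899)·(-1.28,3.91) + 0.899·(-0.97,3.62) = (-1.0013,3.6493)
  v3: (1-0.899)·(-3.75,0.15) + 0.899·(-4.28,-0.96) = (-4.2265,-0.8479)
  v4: (1-0.899)·(-2.78,-3.37) + 0.899·(-2.58,-4.98) = (-2.6002,-4.8174)
  v5: (1-0.899)·(-1.27,-4.82) + 0.899·(-0.6,-5.64) = (-0.6677,-5.5572)
  v6: (1-0.899)·(2.94,-3.89) + 0.899·(2.78,-4.06) = (2.7962,-4.0428)
  v7: (1-0.899)·(3.65,-0.83) + 0.899·(5.05,-2.16) = (4.9086,-2.0257)
Shoelace sum Σ(x_i·y_{i+1} − x_{i+1}·y_i):
  i=1: 4.5028·3.6493 − -1.0013·4.1411 = +20.5788 (running +20.5788)
  i=2: -1.0013·-0.8479 − -4.2265·3.6493 = +16.2726 (running +36.8514)
  i=3: -4.2265·-4.8174 − -2.6002·-0.8479 = +18.1559 (running +55.0072)
  i=4: -2.6002·-5.5572 − -0.6677·-4.8174 = +11.2334 (running +66.2406)
  i=5: -0.6677·-4.0428 − 2.7962·-5.5572 = +18.2380 (running +84.4786)
  i=6: 2.7962·-2.0257 − 4.9086·-4.0428 = +14.1805 (running +98.6592)
  i=7: 4.9086·4.1411 − 4.5028·-2.0257 = +29.4484 (running +128.1076)
Area = |Σ|/2 = |128.1076|/2 = 64.0538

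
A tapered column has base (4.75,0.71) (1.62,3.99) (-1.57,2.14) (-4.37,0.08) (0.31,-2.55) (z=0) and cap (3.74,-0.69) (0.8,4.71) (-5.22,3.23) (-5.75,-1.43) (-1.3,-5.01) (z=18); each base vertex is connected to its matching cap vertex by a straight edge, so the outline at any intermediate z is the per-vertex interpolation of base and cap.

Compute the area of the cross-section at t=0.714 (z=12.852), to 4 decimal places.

Cross-section at t=0.714: each vertex is (1-t)·p0[i] + t·p1[i].
  v1: (1-0.714)·(4.75,0.71) + 0.714·(3.74,-0.69) = (4.0289,-0.2896)
  v2: (1-0.714)·(1.62,3.99) + 0.714·(0.8,4.71) = (1.0345,4.5041)
  v3: (1-0.714)·(-1.57,2.14) + 0.714·(-5.22,3.23) = (-4.1761,2.9183)
  v4: (1-0.714)·(-4.37,0.08) + 0.714·(-5.75,-1.43) = (-5.3553,-0.9981)
  v5: (1-0.714)·(0.31,-2.55) + 0.714·(-1.3,-5.01) = (-0.8395,-4.3064)
Shoelace sum Σ(x_i·y_{i+1} − x_{i+1}·y_i):
  i=1: 4.0289·4.5041 − 1.0345·-0.2896 = +18.4459 (running +18.4459)
  i=2: 1.0345·2.9183 − -4.1761·4.5041 = +21.8285 (running +40.2744)
  i=3: -4.1761·-0.9981 − -5.3553·2.9183 = +19.7965 (running +60.0709)
  i=4: -5.3553·-4.3064 − -0.8395·-0.9981 = +22.2244 (running +82.2953)
  i=5: -0.8395·-0.2896 − 4.0289·-4.3064 = +17.5932 (running +99.8885)
Area = |Σ|/2 = |99.8885|/2 = 49.9443

Area at t=0.714: 49.9443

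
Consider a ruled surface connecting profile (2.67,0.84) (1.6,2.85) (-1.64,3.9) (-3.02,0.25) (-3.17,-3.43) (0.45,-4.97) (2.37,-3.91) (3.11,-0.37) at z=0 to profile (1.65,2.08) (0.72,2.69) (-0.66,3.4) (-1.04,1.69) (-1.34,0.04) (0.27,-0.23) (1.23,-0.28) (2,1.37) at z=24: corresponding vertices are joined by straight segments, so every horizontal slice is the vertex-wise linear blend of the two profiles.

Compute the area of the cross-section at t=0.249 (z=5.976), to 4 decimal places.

Cross-section at t=0.249: each vertex is (1-t)·p0[i] + t·p1[i].
  v1: (1-0.249)·(2.67,0.84) + 0.249·(1.65,2.08) = (2.4160,1.1488)
  v2: (1-0.249)·(1.6,2.85) + 0.249·(0.72,2.69) = (1.3809,2.8102)
  v3: (1-0.249)·(-1.64,3.9) + 0.249·(-0.66,3.4) = (-1.3960,3.7755)
  v4: (1-0.249)·(-3.02,0.25) + 0.249·(-1.04,1.69) = (-2.5270,0.6086)
  v5: (1-0.249)·(-3.17,-3.43) + 0.249·(-1.34,0.04) = (-2.7143,-2.5660)
  v6: (1-0.249)·(0.45,-4.97) + 0.249·(0.27,-0.23) = (0.4052,-3.7897)
  v7: (1-0.249)·(2.37,-3.91) + 0.249·(1.23,-0.28) = (2.0861,-3.0061)
  v8: (1-0.249)·(3.11,-0.37) + 0.249·(2,1.37) = (2.8336,0.0633)
Shoelace sum Σ(x_i·y_{i+1} − x_{i+1}·y_i):
  i=1: 2.4160·2.8102 − 1.3809·1.1488 = +5.2031 (running +5.2031)
  i=2: 1.3809·3.7755 − -1.3960·2.8102 = +9.1364 (running +14.3395)
  i=3: -1.3960·0.6086 − -2.5270·3.7755 = +8.6911 (running +23.0306)
  i=4: -2.5270·-2.5660 − -2.7143·0.6086 = +8.1360 (running +31.1666)
  i=5: -2.7143·-3.7897 − 0.4052·-2.5660 = +11.3263 (running +42.4929)
  i=6: 0.4052·-3.0061 − 2.0861·-3.7897 = +6.6879 (running +49.1808)
  i=7: 2.0861·0.0633 − 2.8336·-3.0061 = +8.6502 (running +57.8310)
  i=8: 2.8336·1.1488 − 2.4160·0.0633 = +3.1023 (running +60.9333)
Area = |Σ|/2 = |60.9333|/2 = 30.4666

Area at t=0.249: 30.4666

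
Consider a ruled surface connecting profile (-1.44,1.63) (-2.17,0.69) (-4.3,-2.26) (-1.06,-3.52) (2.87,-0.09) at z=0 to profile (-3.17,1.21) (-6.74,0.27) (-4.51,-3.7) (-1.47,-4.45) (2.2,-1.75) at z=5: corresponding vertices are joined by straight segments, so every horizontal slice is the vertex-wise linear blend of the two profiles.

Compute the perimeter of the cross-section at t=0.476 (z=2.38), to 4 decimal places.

Perimeter at t=0.476: 19.2634

Cross-section at t=0.476: each vertex is (1-t)·p0[i] + t·p1[i].
  v1: (1-0.476)·(-1.44,1.63) + 0.476·(-3.17,1.21) = (-2.2635,1.4301)
  v2: (1-0.476)·(-2.17,0.69) + 0.476·(-6.74,0.27) = (-4.3453,0.4901)
  v3: (1-0.476)·(-4.3,-2.26) + 0.476·(-4.51,-3.7) = (-4.4000,-2.9454)
  v4: (1-0.476)·(-1.06,-3.52) + 0.476·(-1.47,-4.45) = (-1.2552,-3.9627)
  v5: (1-0.476)·(2.87,-0.09) + 0.476·(2.2,-1.75) = (2.5511,-0.8802)
Perimeter = Σ |v_{i+1} − v_i|:
  edge 1→2: √(-2.0818² + -0.9400²) = 2.2842 (running 2.2842)
  edge 2→3: √(-0.0546² + -3.4355²) = 3.4360 (running 5.7202)
  edge 3→4: √(3.1448² + -1.0172²) = 3.3052 (running 9.0254)
  edge 4→5: √(3.8062² + 3.0825²) = 4.8979 (running 13.9233)
  edge 5→1: √(-4.8146² + 2.3102²) = 5.3401 (running 19.2634)
Perimeter = 19.2634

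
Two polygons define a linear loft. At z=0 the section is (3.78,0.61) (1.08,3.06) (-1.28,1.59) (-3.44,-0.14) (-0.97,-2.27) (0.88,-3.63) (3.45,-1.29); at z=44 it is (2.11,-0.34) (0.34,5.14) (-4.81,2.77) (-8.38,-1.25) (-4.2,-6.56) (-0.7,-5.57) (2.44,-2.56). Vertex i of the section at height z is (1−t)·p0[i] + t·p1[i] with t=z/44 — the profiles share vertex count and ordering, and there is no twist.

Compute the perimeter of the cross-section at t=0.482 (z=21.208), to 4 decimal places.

Perimeter at t=0.482: 26.2216

Cross-section at t=0.482: each vertex is (1-t)·p0[i] + t·p1[i].
  v1: (1-0.482)·(3.78,0.61) + 0.482·(2.11,-0.34) = (2.9751,0.1521)
  v2: (1-0.482)·(1.08,3.06) + 0.482·(0.34,5.14) = (0.7233,4.0626)
  v3: (1-0.482)·(-1.28,1.59) + 0.482·(-4.81,2.77) = (-2.9815,2.1588)
  v4: (1-0.482)·(-3.44,-0.14) + 0.482·(-8.38,-1.25) = (-5.8211,-0.6750)
  v5: (1-0.482)·(-0.97,-2.27) + 0.482·(-4.2,-6.56) = (-2.5269,-4.3378)
  v6: (1-0.482)·(0.88,-3.63) + 0.482·(-0.7,-5.57) = (0.1184,-4.5651)
  v7: (1-0.482)·(3.45,-1.29) + 0.482·(2.44,-2.56) = (2.9632,-1.9021)
Perimeter = Σ |v_{i+1} − v_i|:
  edge 1→2: √(-2.2517² + 3.9105²) = 4.5124 (running 4.5124)
  edge 2→3: √(-3.7048² + -1.9038²) = 4.1653 (running 8.6777)
  edge 3→4: √(-2.8396² + -2.8338²) = 4.0117 (running 12.6894)
  edge 4→5: √(3.2942² + -3.6628²) = 4.9262 (running 17.6157)
  edge 5→6: √(2.6453² + -0.2273²) = 2.6550 (running 20.2707)
  edge 6→7: √(2.8447² + 2.6629²) = 3.8966 (running 24.1674)
  edge 7→1: √(0.0119² + 2.0542²) = 2.0543 (running 26.2216)
Perimeter = 26.2216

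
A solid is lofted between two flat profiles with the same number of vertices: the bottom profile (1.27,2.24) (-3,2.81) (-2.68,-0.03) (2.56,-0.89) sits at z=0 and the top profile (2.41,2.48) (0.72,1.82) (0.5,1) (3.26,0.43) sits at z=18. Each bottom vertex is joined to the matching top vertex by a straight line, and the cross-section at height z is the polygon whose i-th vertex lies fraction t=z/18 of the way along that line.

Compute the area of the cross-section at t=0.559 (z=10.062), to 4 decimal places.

Cross-section at t=0.559: each vertex is (1-t)·p0[i] + t·p1[i].
  v1: (1-0.559)·(1.27,2.24) + 0.559·(2.41,2.48) = (1.9073,2.3742)
  v2: (1-0.559)·(-3,2.81) + 0.559·(0.72,1.82) = (-0.9205,2.2566)
  v3: (1-0.559)·(-2.68,-0.03) + 0.559·(0.5,1) = (-0.9024,0.5458)
  v4: (1-0.559)·(2.56,-0.89) + 0.559·(3.26,0.43) = (2.9513,-0.1521)
Shoelace sum Σ(x_i·y_{i+1} − x_{i+1}·y_i):
  i=1: 1.9073·2.2566 − -0.9205·2.3742 = +6.4894 (running +6.4894)
  i=2: -0.9205·0.5458 − -0.9024·2.2566 = +1.5339 (running +8.0233)
  i=3: -0.9024·-0.1521 − 2.9513·0.5458 = -1.4735 (running +6.5498)
  i=4: 2.9513·2.3742 − 1.9073·-0.1521 = +7.2970 (running +13.8468)
Area = |Σ|/2 = |13.8468|/2 = 6.9234

Area at t=0.559: 6.9234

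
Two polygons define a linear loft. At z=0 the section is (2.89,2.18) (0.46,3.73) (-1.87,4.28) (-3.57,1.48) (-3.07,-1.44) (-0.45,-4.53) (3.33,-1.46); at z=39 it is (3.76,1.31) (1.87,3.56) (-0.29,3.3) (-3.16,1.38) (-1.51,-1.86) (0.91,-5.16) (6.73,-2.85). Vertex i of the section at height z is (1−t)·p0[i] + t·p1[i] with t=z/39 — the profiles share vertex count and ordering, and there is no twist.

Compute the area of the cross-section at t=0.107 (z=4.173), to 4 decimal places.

Cross-section at t=0.107: each vertex is (1-t)·p0[i] + t·p1[i].
  v1: (1-0.107)·(2.89,2.18) + 0.107·(3.76,1.31) = (2.9831,2.0869)
  v2: (1-0.107)·(0.46,3.73) + 0.107·(1.87,3.56) = (0.6109,3.7118)
  v3: (1-0.107)·(-1.87,4.28) + 0.107·(-0.29,3.3) = (-1.7009,4.1751)
  v4: (1-0.107)·(-3.57,1.48) + 0.107·(-3.16,1.38) = (-3.5261,1.4693)
  v5: (1-0.107)·(-3.07,-1.44) + 0.107·(-1.51,-1.86) = (-2.9031,-1.4849)
  v6: (1-0.107)·(-0.45,-4.53) + 0.107·(0.91,-5.16) = (-0.3045,-4.5974)
  v7: (1-0.107)·(3.33,-1.46) + 0.107·(6.73,-2.85) = (3.6938,-1.6087)
Shoelace sum Σ(x_i·y_{i+1} − x_{i+1}·y_i):
  i=1: 2.9831·3.7118 − 0.6109·2.0869 = +9.7978 (running +9.7978)
  i=2: 0.6109·4.1751 − -1.7009·3.7118 = +8.8640 (running +18.6619)
  i=3: -1.7009·1.4693 − -3.5261·4.1751 = +12.2229 (running +30.8848)
  i=4: -3.5261·-1.4849 − -2.9031·1.4693 = +9.5016 (running +40.3863)
  i=5: -2.9031·-4.5974 − -0.3045·-1.4849 = +12.8945 (running +53.2809)
  i=6: -0.3045·-1.6087 − 3.6938·-4.5974 = +17.4717 (running +70.7526)
  i=7: 3.6938·2.0869 − 2.9831·-1.6087 = +12.5076 (running +83.2602)
Area = |Σ|/2 = |83.2602|/2 = 41.6301

Area at t=0.107: 41.6301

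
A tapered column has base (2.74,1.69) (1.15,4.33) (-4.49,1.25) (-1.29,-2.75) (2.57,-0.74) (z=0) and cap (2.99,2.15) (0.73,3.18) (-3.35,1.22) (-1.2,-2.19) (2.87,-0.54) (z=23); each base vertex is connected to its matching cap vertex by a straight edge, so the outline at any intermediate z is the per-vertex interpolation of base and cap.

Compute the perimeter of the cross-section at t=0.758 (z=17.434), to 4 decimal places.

Perimeter at t=0.758: 18.8164

Cross-section at t=0.758: each vertex is (1-t)·p0[i] + t·p1[i].
  v1: (1-0.758)·(2.74,1.69) + 0.758·(2.99,2.15) = (2.9295,2.0387)
  v2: (1-0.758)·(1.15,4.33) + 0.758·(0.73,3.18) = (0.8316,3.4583)
  v3: (1-0.758)·(-4.49,1.25) + 0.758·(-3.35,1.22) = (-3.6259,1.2273)
  v4: (1-0.758)·(-1.29,-2.75) + 0.758·(-1.2,-2.19) = (-1.2218,-2.3255)
  v5: (1-0.758)·(2.57,-0.74) + 0.758·(2.87,-0.54) = (2.7974,-0.5884)
Perimeter = Σ |v_{i+1} − v_i|:
  edge 1→2: √(-2.0979² + 1.4196²) = 2.5330 (running 2.5330)
  edge 2→3: √(-4.4575² + -2.2310²) = 4.9847 (running 7.5177)
  edge 3→4: √(2.4041² + -3.5528²) = 4.2897 (running 11.8075)
  edge 4→5: √(4.0192² + 1.7371²) = 4.3785 (running 16.1860)
  edge 5→1: √(0.1321² + 2.6271²) = 2.6304 (running 18.8164)
Perimeter = 18.8164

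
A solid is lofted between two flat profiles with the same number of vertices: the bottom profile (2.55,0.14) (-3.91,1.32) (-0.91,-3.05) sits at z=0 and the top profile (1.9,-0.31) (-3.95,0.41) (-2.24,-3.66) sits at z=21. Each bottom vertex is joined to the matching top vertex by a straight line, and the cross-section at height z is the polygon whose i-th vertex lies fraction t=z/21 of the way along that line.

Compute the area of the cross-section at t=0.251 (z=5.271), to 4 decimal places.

Area at t=0.251: 12.1186

Cross-section at t=0.251: each vertex is (1-t)·p0[i] + t·p1[i].
  v1: (1-0.251)·(2.55,0.14) + 0.251·(1.9,-0.31) = (2.3868,0.0271)
  v2: (1-0.251)·(-3.91,1.32) + 0.251·(-3.95,0.41) = (-3.9200,1.0916)
  v3: (1-0.251)·(-0.91,-3.05) + 0.251·(-2.24,-3.66) = (-1.2438,-3.2031)
Shoelace sum Σ(x_i·y_{i+1} − x_{i+1}·y_i):
  i=1: 2.3868·1.0916 − -3.9200·0.0271 = +2.7115 (running +2.7115)
  i=2: -3.9200·-3.2031 − -1.2438·1.0916 = +13.9141 (running +16.6256)
  i=3: -1.2438·0.0271 − 2.3868·-3.2031 = +7.6117 (running +24.2373)
Area = |Σ|/2 = |24.2373|/2 = 12.1186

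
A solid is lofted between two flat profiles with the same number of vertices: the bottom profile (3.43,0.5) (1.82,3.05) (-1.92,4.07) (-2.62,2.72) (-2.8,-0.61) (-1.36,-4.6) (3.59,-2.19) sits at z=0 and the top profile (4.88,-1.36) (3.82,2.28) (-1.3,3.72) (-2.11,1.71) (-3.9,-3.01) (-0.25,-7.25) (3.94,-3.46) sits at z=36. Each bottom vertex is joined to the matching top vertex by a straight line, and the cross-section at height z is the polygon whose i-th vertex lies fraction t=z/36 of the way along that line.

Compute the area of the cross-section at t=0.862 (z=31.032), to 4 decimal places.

Area at t=0.862: 57.0417

Cross-section at t=0.862: each vertex is (1-t)·p0[i] + t·p1[i].
  v1: (1-0.862)·(3.43,0.5) + 0.862·(4.88,-1.36) = (4.6799,-1.1033)
  v2: (1-0.862)·(1.82,3.05) + 0.862·(3.82,2.28) = (3.5440,2.3863)
  v3: (1-0.862)·(-1.92,4.07) + 0.862·(-1.3,3.72) = (-1.3856,3.7683)
  v4: (1-0.862)·(-2.62,2.72) + 0.862·(-2.11,1.71) = (-2.1804,1.8494)
  v5: (1-0.862)·(-2.8,-0.61) + 0.862·(-3.9,-3.01) = (-3.7482,-2.6788)
  v6: (1-0.862)·(-1.36,-4.6) + 0.862·(-0.25,-7.25) = (-0.4032,-6.8843)
  v7: (1-0.862)·(3.59,-2.19) + 0.862·(3.94,-3.46) = (3.8917,-3.2847)
Shoelace sum Σ(x_i·y_{i+1} − x_{i+1}·y_i):
  i=1: 4.6799·2.3863 − 3.5440·-1.1033 = +15.0776 (running +15.0776)
  i=2: 3.5440·3.7683 − -1.3856·2.3863 = +16.6612 (running +31.7388)
  i=3: -1.3856·1.8494 − -2.1804·3.7683 = +5.6539 (running +37.3927)
  i=4: -2.1804·-2.6788 − -3.7482·1.8494 = +12.7726 (running +50.1653)
  i=5: -3.7482·-6.8843 − -0.4032·-2.6788 = +24.7237 (running +74.8890)
  i=6: -0.4032·-3.2847 − 3.8917·-6.8843 = +28.1160 (running +103.0050)
  i=7: 3.8917·-1.1033 − 4.6799·-3.2847 = +11.0785 (running +114.0835)
Area = |Σ|/2 = |114.0835|/2 = 57.0417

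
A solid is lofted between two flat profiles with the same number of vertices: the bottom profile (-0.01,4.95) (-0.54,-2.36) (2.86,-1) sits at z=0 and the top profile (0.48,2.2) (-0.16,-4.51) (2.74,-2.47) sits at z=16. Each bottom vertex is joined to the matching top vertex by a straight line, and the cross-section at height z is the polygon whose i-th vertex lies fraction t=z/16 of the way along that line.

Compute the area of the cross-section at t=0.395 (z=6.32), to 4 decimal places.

Cross-section at t=0.395: each vertex is (1-t)·p0[i] + t·p1[i].
  v1: (1-0.395)·(-0.01,4.95) + 0.395·(0.48,2.2) = (0.1835,3.8638)
  v2: (1-0.395)·(-0.54,-2.36) + 0.395·(-0.16,-4.51) = (-0.3899,-3.2092)
  v3: (1-0.395)·(2.86,-1) + 0.395·(2.74,-2.47) = (2.8126,-1.5807)
Shoelace sum Σ(x_i·y_{i+1} − x_{i+1}·y_i):
  i=1: 0.1835·-3.2092 − -0.3899·3.8638 = +0.9174 (running +0.9174)
  i=2: -0.3899·-1.5807 − 2.8126·-3.2092 = +9.6426 (running +10.5601)
  i=3: 2.8126·3.8638 − 0.1835·-1.5807 = +11.1573 (running +21.7174)
Area = |Σ|/2 = |21.7174|/2 = 10.8587

Area at t=0.395: 10.8587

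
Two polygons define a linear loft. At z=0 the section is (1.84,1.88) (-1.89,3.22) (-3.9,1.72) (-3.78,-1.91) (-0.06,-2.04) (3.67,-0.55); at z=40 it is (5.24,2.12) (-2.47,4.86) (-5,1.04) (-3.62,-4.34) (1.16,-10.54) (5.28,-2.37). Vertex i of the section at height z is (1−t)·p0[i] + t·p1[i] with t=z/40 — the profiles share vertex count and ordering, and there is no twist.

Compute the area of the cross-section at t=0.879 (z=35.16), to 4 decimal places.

Cross-section at t=0.879: each vertex is (1-t)·p0[i] + t·p1[i].
  v1: (1-0.879)·(1.84,1.88) + 0.879·(5.24,2.12) = (4.8286,2.0910)
  v2: (1-0.879)·(-1.89,3.22) + 0.879·(-2.47,4.86) = (-2.3998,4.6616)
  v3: (1-0.879)·(-3.9,1.72) + 0.879·(-5,1.04) = (-4.8669,1.1223)
  v4: (1-0.879)·(-3.78,-1.91) + 0.879·(-3.62,-4.34) = (-3.6394,-4.0460)
  v5: (1-0.879)·(-0.06,-2.04) + 0.879·(1.16,-10.54) = (1.0124,-9.5115)
  v6: (1-0.879)·(3.67,-0.55) + 0.879·(5.28,-2.37) = (5.0852,-2.1498)
Shoelace sum Σ(x_i·y_{i+1} − x_{i+1}·y_i):
  i=1: 4.8286·4.6616 − -2.3998·2.0910 = +27.5267 (running +27.5267)
  i=2: -2.3998·1.1223 − -4.8669·4.6616 = +19.9941 (running +47.5208)
  i=3: -4.8669·-4.0460 − -3.6394·1.1223 = +23.7757 (running +71.2965)
  i=4: -3.6394·-9.5115 − 1.0124·-4.0460 = +38.7118 (running +110.0084)
  i=5: 1.0124·-2.1498 − 5.0852·-9.5115 = +46.1914 (running +156.1997)
  i=6: 5.0852·2.0910 − 4.8286·-2.1498 = +21.0134 (running +177.2131)
Area = |Σ|/2 = |177.2131|/2 = 88.6066

Area at t=0.879: 88.6066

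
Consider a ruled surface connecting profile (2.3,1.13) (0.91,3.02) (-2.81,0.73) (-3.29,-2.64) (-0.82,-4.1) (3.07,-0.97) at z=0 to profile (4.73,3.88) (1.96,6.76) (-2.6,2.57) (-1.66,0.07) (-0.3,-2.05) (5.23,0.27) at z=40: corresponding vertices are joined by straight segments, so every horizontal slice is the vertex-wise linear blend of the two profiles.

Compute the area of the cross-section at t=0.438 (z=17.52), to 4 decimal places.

Cross-section at t=0.438: each vertex is (1-t)·p0[i] + t·p1[i].
  v1: (1-0.438)·(2.3,1.13) + 0.438·(4.73,3.88) = (3.3643,2.3345)
  v2: (1-0.438)·(0.91,3.02) + 0.438·(1.96,6.76) = (1.3699,4.6581)
  v3: (1-0.438)·(-2.81,0.73) + 0.438·(-2.6,2.57) = (-2.7180,1.5359)
  v4: (1-0.438)·(-3.29,-2.64) + 0.438·(-1.66,0.07) = (-2.5761,-1.4530)
  v5: (1-0.438)·(-0.82,-4.1) + 0.438·(-0.3,-2.05) = (-0.5922,-3.2021)
  v6: (1-0.438)·(3.07,-0.97) + 0.438·(5.23,0.27) = (4.0161,-0.4269)
Shoelace sum Σ(x_i·y_{i+1} − x_{i+1}·y_i):
  i=1: 3.3643·4.6581 − 1.3699·2.3345 = +12.4735 (running +12.4735)
  i=2: 1.3699·1.5359 − -2.7180·4.6581 = +14.7649 (running +27.2384)
  i=3: -2.7180·-1.4530 − -2.5761·1.5359 = +7.9060 (running +35.1443)
  i=4: -2.5761·-3.2021 − -0.5922·-1.4530 = +7.3883 (running +42.5326)
  i=5: -0.5922·-0.4269 − 4.0161·-3.2021 = +13.1127 (running +55.6453)
  i=6: 4.0161·2.3345 − 3.3643·-0.4269 = +10.8117 (running +66.4570)
Area = |Σ|/2 = |66.4570|/2 = 33.2285

Area at t=0.438: 33.2285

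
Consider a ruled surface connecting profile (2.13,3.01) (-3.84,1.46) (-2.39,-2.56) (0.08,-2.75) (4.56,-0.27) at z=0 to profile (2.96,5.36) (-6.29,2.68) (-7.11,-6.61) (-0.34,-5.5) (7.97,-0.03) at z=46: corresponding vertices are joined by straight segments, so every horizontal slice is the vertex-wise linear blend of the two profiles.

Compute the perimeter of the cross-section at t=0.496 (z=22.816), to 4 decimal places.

Perimeter at t=0.496: 32.3612

Cross-section at t=0.496: each vertex is (1-t)·p0[i] + t·p1[i].
  v1: (1-0.496)·(2.13,3.01) + 0.496·(2.96,5.36) = (2.5417,4.1756)
  v2: (1-0.496)·(-3.84,1.46) + 0.496·(-6.29,2.68) = (-5.0552,2.0651)
  v3: (1-0.496)·(-2.39,-2.56) + 0.496·(-7.11,-6.61) = (-4.7311,-4.5688)
  v4: (1-0.496)·(0.08,-2.75) + 0.496·(-0.34,-5.5) = (-0.1283,-4.1140)
  v5: (1-0.496)·(4.56,-0.27) + 0.496·(7.97,-0.03) = (6.2514,-0.1510)
Perimeter = Σ |v_{i+1} − v_i|:
  edge 1→2: √(-7.5969² + -2.1105²) = 7.8846 (running 7.8846)
  edge 2→3: √(0.3241² + -6.6339²) = 6.6418 (running 14.5264)
  edge 3→4: √(4.6028² + 0.4548²) = 4.6252 (running 19.1516)
  edge 4→5: √(6.3797² + 3.9630²) = 7.5104 (running 26.6620)
  edge 5→1: √(-3.7097² + 4.3266²) = 5.6992 (running 32.3612)
Perimeter = 32.3612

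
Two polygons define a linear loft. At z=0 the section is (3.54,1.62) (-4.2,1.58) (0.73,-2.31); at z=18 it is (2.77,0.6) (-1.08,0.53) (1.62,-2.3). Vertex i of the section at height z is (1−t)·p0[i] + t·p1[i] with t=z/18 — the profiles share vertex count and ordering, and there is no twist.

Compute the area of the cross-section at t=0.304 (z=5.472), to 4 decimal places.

Area at t=0.304: 11.8021

Cross-section at t=0.304: each vertex is (1-t)·p0[i] + t·p1[i].
  v1: (1-0.304)·(3.54,1.62) + 0.304·(2.77,0.6) = (3.3059,1.3099)
  v2: (1-0.304)·(-4.2,1.58) + 0.304·(-1.08,0.53) = (-3.2515,1.2608)
  v3: (1-0.304)·(0.73,-2.31) + 0.304·(1.62,-2.3) = (1.0006,-2.3070)
Shoelace sum Σ(x_i·y_{i+1} − x_{i+1}·y_i):
  i=1: 3.3059·1.2608 − -3.2515·1.3099 = +8.4273 (running +8.4273)
  i=2: -3.2515·-2.3070 − 1.0006·1.2608 = +6.2396 (running +14.6670)
  i=3: 1.0006·1.3099 − 3.3059·-2.3070 = +8.9373 (running +23.6042)
Area = |Σ|/2 = |23.6042|/2 = 11.8021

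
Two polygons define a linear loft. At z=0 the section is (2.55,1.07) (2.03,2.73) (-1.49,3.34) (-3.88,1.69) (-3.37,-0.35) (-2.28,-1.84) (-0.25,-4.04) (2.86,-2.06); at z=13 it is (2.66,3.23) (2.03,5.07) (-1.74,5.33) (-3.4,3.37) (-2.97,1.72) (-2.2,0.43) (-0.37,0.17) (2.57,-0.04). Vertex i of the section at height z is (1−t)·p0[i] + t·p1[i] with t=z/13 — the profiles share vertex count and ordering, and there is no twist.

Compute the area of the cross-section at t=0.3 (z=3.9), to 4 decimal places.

Area at t=0.3: 31.5406

Cross-section at t=0.3: each vertex is (1-t)·p0[i] + t·p1[i].
  v1: (1-0.3)·(2.55,1.07) + 0.3·(2.66,3.23) = (2.5830,1.7180)
  v2: (1-0.3)·(2.03,2.73) + 0.3·(2.03,5.07) = (2.0300,3.4320)
  v3: (1-0.3)·(-1.49,3.34) + 0.3·(-1.74,5.33) = (-1.5650,3.9370)
  v4: (1-0.3)·(-3.88,1.69) + 0.3·(-3.4,3.37) = (-3.7360,2.1940)
  v5: (1-0.3)·(-3.37,-0.35) + 0.3·(-2.97,1.72) = (-3.2500,0.2710)
  v6: (1-0.3)·(-2.28,-1.84) + 0.3·(-2.2,0.43) = (-2.2560,-1.1590)
  v7: (1-0.3)·(-0.25,-4.04) + 0.3·(-0.37,0.17) = (-0.2860,-2.7770)
  v8: (1-0.3)·(2.86,-2.06) + 0.3·(2.57,-0.04) = (2.7730,-1.4540)
Shoelace sum Σ(x_i·y_{i+1} − x_{i+1}·y_i):
  i=1: 2.5830·3.4320 − 2.0300·1.7180 = +5.3773 (running +5.3773)
  i=2: 2.0300·3.9370 − -1.5650·3.4320 = +13.3632 (running +18.7405)
  i=3: -1.5650·2.1940 − -3.7360·3.9370 = +11.2750 (running +30.0155)
  i=4: -3.7360·0.2710 − -3.2500·2.1940 = +6.1180 (running +36.1336)
  i=5: -3.2500·-1.1590 − -2.2560·0.2710 = +4.3781 (running +40.5117)
  i=6: -2.2560·-2.7770 − -0.2860·-1.1590 = +5.9334 (running +46.4451)
  i=7: -0.2860·-1.4540 − 2.7730·-2.7770 = +8.1165 (running +54.5616)
  i=8: 2.7730·1.7180 − 2.5830·-1.4540 = +8.5197 (running +63.0813)
Area = |Σ|/2 = |63.0813|/2 = 31.5406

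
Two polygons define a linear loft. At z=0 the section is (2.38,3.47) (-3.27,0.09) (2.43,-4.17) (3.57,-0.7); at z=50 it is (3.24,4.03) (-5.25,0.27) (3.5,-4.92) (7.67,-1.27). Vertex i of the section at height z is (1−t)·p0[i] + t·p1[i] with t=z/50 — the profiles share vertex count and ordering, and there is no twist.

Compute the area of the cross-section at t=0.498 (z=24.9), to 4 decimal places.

Area at t=0.498: 40.8240

Cross-section at t=0.498: each vertex is (1-t)·p0[i] + t·p1[i].
  v1: (1-0.498)·(2.38,3.47) + 0.498·(3.24,4.03) = (2.8083,3.7489)
  v2: (1-0.498)·(-3.27,0.09) + 0.498·(-5.25,0.27) = (-4.2560,0.1796)
  v3: (1-0.498)·(2.43,-4.17) + 0.498·(3.5,-4.92) = (2.9629,-4.5435)
  v4: (1-0.498)·(3.57,-0.7) + 0.498·(7.67,-1.27) = (5.6118,-0.9839)
Shoelace sum Σ(x_i·y_{i+1} − x_{i+1}·y_i):
  i=1: 2.8083·0.1796 − -4.2560·3.7489 = +16.4599 (running +16.4599)
  i=2: -4.2560·-4.5435 − 2.9629·0.1796 = +18.8051 (running +35.2649)
  i=3: 2.9629·-0.9839 − 5.6118·-4.5435 = +22.5822 (running +57.8471)
  i=4: 5.6118·3.7489 − 2.8083·-0.9839 = +23.8009 (running +81.6480)
Area = |Σ|/2 = |81.6480|/2 = 40.8240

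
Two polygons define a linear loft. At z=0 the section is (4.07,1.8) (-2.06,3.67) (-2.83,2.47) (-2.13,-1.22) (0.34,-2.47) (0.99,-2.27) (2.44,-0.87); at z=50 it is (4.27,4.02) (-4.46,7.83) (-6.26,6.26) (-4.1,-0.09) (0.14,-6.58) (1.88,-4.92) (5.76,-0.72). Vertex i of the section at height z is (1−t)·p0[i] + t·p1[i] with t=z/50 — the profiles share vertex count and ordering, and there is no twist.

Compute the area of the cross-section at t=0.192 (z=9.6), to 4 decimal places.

Cross-section at t=0.192: each vertex is (1-t)·p0[i] + t·p1[i].
  v1: (1-0.192)·(4.07,1.8) + 0.192·(4.27,4.02) = (4.1084,2.2262)
  v2: (1-0.192)·(-2.06,3.67) + 0.192·(-4.46,7.83) = (-2.5208,4.4687)
  v3: (1-0.192)·(-2.83,2.47) + 0.192·(-6.26,6.26) = (-3.4886,3.1977)
  v4: (1-0.192)·(-2.13,-1.22) + 0.192·(-4.1,-0.09) = (-2.5082,-1.0030)
  v5: (1-0.192)·(0.34,-2.47) + 0.192·(0.14,-6.58) = (0.3016,-3.2591)
  v6: (1-0.192)·(0.99,-2.27) + 0.192·(1.88,-4.92) = (1.1609,-2.7788)
  v7: (1-0.192)·(2.44,-0.87) + 0.192·(5.76,-0.72) = (3.0774,-0.8412)
Shoelace sum Σ(x_i·y_{i+1} − x_{i+1}·y_i):
  i=1: 4.1084·4.4687 − -2.5208·2.2262 = +23.9712 (running +23.9712)
  i=2: -2.5208·3.1977 − -3.4886·4.4687 = +7.5287 (running +31.4999)
  i=3: -3.4886·-1.0030 − -2.5082·3.1977 = +11.5197 (running +43.0196)
  i=4: -2.5082·-3.2591 − 0.3016·-1.0030 = +8.4772 (running +51.4968)
  i=5: 0.3016·-2.7788 − 1.1609·-3.2591 = +2.9454 (running +54.4421)
  i=6: 1.1609·-0.8412 − 3.0774·-2.7788 = +7.5751 (running +62.0172)
  i=7: 3.0774·2.2262 − 4.1084·-0.8412 = +10.3071 (running +72.3243)
Area = |Σ|/2 = |72.3243|/2 = 36.1621

Area at t=0.192: 36.1621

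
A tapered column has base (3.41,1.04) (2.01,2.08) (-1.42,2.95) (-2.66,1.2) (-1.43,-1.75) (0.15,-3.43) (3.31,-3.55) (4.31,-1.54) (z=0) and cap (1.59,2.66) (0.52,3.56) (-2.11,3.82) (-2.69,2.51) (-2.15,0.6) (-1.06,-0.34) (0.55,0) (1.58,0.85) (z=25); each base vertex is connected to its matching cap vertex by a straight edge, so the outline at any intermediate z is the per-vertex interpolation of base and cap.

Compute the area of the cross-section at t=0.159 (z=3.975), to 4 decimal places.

Area at t=0.159: 27.8976

Cross-section at t=0.159: each vertex is (1-t)·p0[i] + t·p1[i].
  v1: (1-0.159)·(3.41,1.04) + 0.159·(1.59,2.66) = (3.1206,1.2976)
  v2: (1-0.159)·(2.01,2.08) + 0.159·(0.52,3.56) = (1.7731,2.3153)
  v3: (1-0.159)·(-1.42,2.95) + 0.159·(-2.11,3.82) = (-1.5297,3.0883)
  v4: (1-0.159)·(-2.66,1.2) + 0.159·(-2.69,2.51) = (-2.6648,1.4083)
  v5: (1-0.159)·(-1.43,-1.75) + 0.159·(-2.15,0.6) = (-1.5445,-1.3763)
  v6: (1-0.159)·(0.15,-3.43) + 0.159·(-1.06,-0.34) = (-0.0424,-2.9387)
  v7: (1-0.159)·(3.31,-3.55) + 0.159·(0.55,0) = (2.8712,-2.9855)
  v8: (1-0.159)·(4.31,-1.54) + 0.159·(1.58,0.85) = (3.8759,-1.1600)
Shoelace sum Σ(x_i·y_{i+1} − x_{i+1}·y_i):
  i=1: 3.1206·2.3153 − 1.7731·1.2976 = +4.9245 (running +4.9245)
  i=2: 1.7731·3.0883 − -1.5297·2.3153 = +9.0177 (running +13.9422)
  i=3: -1.5297·1.4083 − -2.6648·3.0883 = +6.0754 (running +20.0176)
  i=4: -2.6648·-1.3763 − -1.5445·1.4083 = +5.8427 (running +25.8603)
  i=5: -1.5445·-2.9387 − -0.0424·-1.3763 = +4.4804 (running +30.3407)
  i=6: -0.0424·-2.9855 − 2.8712·-2.9387 = +8.5640 (running +38.9047)
  i=7: 2.8712·-1.1600 − 3.8759·-2.9855 = +8.2413 (running +47.1460)
  i=8: 3.8759·1.2976 − 3.1206·-1.1600 = +8.6492 (running +55.7952)
Area = |Σ|/2 = |55.7952|/2 = 27.8976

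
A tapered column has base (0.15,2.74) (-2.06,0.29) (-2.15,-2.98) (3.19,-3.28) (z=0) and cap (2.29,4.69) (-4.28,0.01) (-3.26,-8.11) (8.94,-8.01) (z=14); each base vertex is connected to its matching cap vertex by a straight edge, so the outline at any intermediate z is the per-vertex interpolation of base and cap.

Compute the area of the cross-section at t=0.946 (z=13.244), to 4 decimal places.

Cross-section at t=0.946: each vertex is (1-t)·p0[i] + t·p1[i].
  v1: (1-0.946)·(0.15,2.74) + 0.946·(2.29,4.69) = (2.1744,4.5847)
  v2: (1-0.946)·(-2.06,0.29) + 0.946·(-4.28,0.01) = (-4.1601,0.0251)
  v3: (1-0.946)·(-2.15,-2.98) + 0.946·(-3.26,-8.11) = (-3.2001,-7.8330)
  v4: (1-0.946)·(3.19,-3.28) + 0.946·(8.94,-8.01) = (8.6295,-7.7546)
Shoelace sum Σ(x_i·y_{i+1} − x_{i+1}·y_i):
  i=1: 2.1744·0.0251 − -4.1601·4.5847 = +19.1275 (running +19.1275)
  i=2: -4.1601·-7.8330 − -3.2001·0.0251 = +32.6665 (running +51.7940)
  i=3: -3.2001·-7.7546 − 8.6295·-7.8330 = +92.4098 (running +144.2039)
  i=4: 8.6295·4.5847 − 2.1744·-7.7546 = +56.4255 (running +200.6294)
Area = |Σ|/2 = |200.6294|/2 = 100.3147

Area at t=0.946: 100.3147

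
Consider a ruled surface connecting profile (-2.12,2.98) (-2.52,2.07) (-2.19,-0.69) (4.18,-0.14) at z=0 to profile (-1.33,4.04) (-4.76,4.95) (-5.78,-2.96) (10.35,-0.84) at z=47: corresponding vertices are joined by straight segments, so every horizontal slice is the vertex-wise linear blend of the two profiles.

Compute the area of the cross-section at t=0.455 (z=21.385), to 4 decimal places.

Cross-section at t=0.455: each vertex is (1-t)·p0[i] + t·p1[i].
  v1: (1-0.455)·(-2.12,2.98) + 0.455·(-1.33,4.04) = (-1.7606,3.4623)
  v2: (1-0.455)·(-2.52,2.07) + 0.455·(-4.76,4.95) = (-3.5392,3.3804)
  v3: (1-0.455)·(-2.19,-0.69) + 0.455·(-5.78,-2.96) = (-3.8235,-1.7228)
  v4: (1-0.455)·(4.18,-0.14) + 0.455·(10.35,-0.84) = (6.9873,-0.4585)
Shoelace sum Σ(x_i·y_{i+1} − x_{i+1}·y_i):
  i=1: -1.7606·3.3804 − -3.5392·3.4623 = +6.3024 (running +6.3024)
  i=2: -3.5392·-1.7228 − -3.8235·3.3804 = +19.0223 (running +25.3247)
  i=3: -3.8235·-0.4585 − 6.9873·-1.7228 = +13.7912 (running +39.1159)
  i=4: 6.9873·3.4623 − -1.7606·-0.4585 = +23.3851 (running +62.5010)
Area = |Σ|/2 = |62.5010|/2 = 31.2505

Area at t=0.455: 31.2505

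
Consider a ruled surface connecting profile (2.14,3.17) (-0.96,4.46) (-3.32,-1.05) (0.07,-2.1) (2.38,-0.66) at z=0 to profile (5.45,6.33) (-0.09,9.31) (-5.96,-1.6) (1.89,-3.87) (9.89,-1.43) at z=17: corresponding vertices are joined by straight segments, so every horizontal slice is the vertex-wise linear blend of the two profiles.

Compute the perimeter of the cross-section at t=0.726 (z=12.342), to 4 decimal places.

Perimeter at t=0.726: 37.2635

Cross-section at t=0.726: each vertex is (1-t)·p0[i] + t·p1[i].
  v1: (1-0.726)·(2.14,3.17) + 0.726·(5.45,6.33) = (4.5431,5.4642)
  v2: (1-0.726)·(-0.96,4.46) + 0.726·(-0.09,9.31) = (-0.3284,7.9811)
  v3: (1-0.726)·(-3.32,-1.05) + 0.726·(-5.96,-1.6) = (-5.2366,-1.4493)
  v4: (1-0.726)·(0.07,-2.1) + 0.726·(1.89,-3.87) = (1.3913,-3.3850)
  v5: (1-0.726)·(2.38,-0.66) + 0.726·(9.89,-1.43) = (7.8323,-1.2190)
Perimeter = Σ |v_{i+1} − v_i|:
  edge 1→2: √(-4.8714² + 2.5169²) = 5.4832 (running 5.4832)
  edge 2→3: √(-4.9083² + -9.4304²) = 10.6312 (running 16.1145)
  edge 3→4: √(6.6280² + -1.9357²) = 6.9048 (running 23.0193)
  edge 4→5: √(6.4409² + 2.1660²) = 6.7954 (running 29.8147)
  edge 5→1: √(-3.2892² + 6.6832²) = 7.4487 (running 37.2635)
Perimeter = 37.2635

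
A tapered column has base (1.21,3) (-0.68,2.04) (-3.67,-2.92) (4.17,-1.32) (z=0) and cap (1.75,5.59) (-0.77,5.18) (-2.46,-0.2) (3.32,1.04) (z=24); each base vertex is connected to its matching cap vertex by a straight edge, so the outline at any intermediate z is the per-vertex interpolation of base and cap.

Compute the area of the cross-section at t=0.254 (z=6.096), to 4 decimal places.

Area at t=0.254: 22.0868

Cross-section at t=0.254: each vertex is (1-t)·p0[i] + t·p1[i].
  v1: (1-0.254)·(1.21,3) + 0.254·(1.75,5.59) = (1.3472,3.6579)
  v2: (1-0.254)·(-0.68,2.04) + 0.254·(-0.77,5.18) = (-0.7029,2.8376)
  v3: (1-0.254)·(-3.67,-2.92) + 0.254·(-2.46,-0.2) = (-3.3627,-2.2291)
  v4: (1-0.254)·(4.17,-1.32) + 0.254·(3.32,1.04) = (3.9541,-0.7206)
Shoelace sum Σ(x_i·y_{i+1} − x_{i+1}·y_i):
  i=1: 1.3472·2.8376 − -0.7029·3.6579 = +6.3936 (running +6.3936)
  i=2: -0.7029·-2.2291 − -3.3627·2.8376 = +11.1085 (running +17.5021)
  i=3: -3.3627·-0.7206 − 3.9541·-2.2291 = +11.2372 (running +28.7393)
  i=4: 3.9541·3.6579 − 1.3472·-0.7206 = +15.4343 (running +44.1735)
Area = |Σ|/2 = |44.1735|/2 = 22.0868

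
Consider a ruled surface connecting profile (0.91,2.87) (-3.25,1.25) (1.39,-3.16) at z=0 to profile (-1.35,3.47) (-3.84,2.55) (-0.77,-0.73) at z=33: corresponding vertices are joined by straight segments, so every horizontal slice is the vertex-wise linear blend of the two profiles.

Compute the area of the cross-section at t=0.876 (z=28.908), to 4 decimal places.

Area at t=0.876: 6.2556

Cross-section at t=0.876: each vertex is (1-t)·p0[i] + t·p1[i].
  v1: (1-0.876)·(0.91,2.87) + 0.876·(-1.35,3.47) = (-1.0698,3.3956)
  v2: (1-0.876)·(-3.25,1.25) + 0.876·(-3.84,2.55) = (-3.7668,2.3888)
  v3: (1-0.876)·(1.39,-3.16) + 0.876·(-0.77,-0.73) = (-0.5022,-1.0313)
Shoelace sum Σ(x_i·y_{i+1} − x_{i+1}·y_i):
  i=1: -1.0698·2.3888 − -3.7668·3.3956 = +10.2352 (running +10.2352)
  i=2: -3.7668·-1.0313 − -0.5022·2.3888 = +5.0844 (running +15.3196)
  i=3: -0.5022·3.3956 − -1.0698·-1.0313 = -2.8084 (running +12.5112)
Area = |Σ|/2 = |12.5112|/2 = 6.2556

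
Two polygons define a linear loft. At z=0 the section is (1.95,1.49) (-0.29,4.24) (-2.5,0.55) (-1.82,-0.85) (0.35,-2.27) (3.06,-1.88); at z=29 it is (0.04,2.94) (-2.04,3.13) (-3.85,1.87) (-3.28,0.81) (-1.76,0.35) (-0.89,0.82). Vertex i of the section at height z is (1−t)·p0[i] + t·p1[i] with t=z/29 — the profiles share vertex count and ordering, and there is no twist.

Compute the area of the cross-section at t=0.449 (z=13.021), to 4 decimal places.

Area at t=0.449: 13.9358

Cross-section at t=0.449: each vertex is (1-t)·p0[i] + t·p1[i].
  v1: (1-0.449)·(1.95,1.49) + 0.449·(0.04,2.94) = (1.0924,2.1410)
  v2: (1-0.449)·(-0.29,4.24) + 0.449·(-2.04,3.13) = (-1.0757,3.7416)
  v3: (1-0.449)·(-2.5,0.55) + 0.449·(-3.85,1.87) = (-3.1061,1.1427)
  v4: (1-0.449)·(-1.82,-0.85) + 0.449·(-3.28,0.81) = (-2.4755,-0.1047)
  v5: (1-0.449)·(0.35,-2.27) + 0.449·(-1.76,0.35) = (-0.5974,-1.0936)
  v6: (1-0.449)·(3.06,-1.88) + 0.449·(-0.89,0.82) = (1.2864,-0.6677)
Shoelace sum Σ(x_i·y_{i+1} − x_{i+1}·y_i):
  i=1: 1.0924·3.7416 − -1.0757·2.1410 = +6.3906 (running +6.3906)
  i=2: -1.0757·1.1427 − -3.1061·3.7416 = +10.3928 (running +16.7834)
  i=3: -3.1061·-0.1047 − -2.4755·1.1427 = +3.1538 (running +19.9372)
  i=4: -2.4755·-1.0936 − -0.5974·-0.1047 = +2.6448 (running +22.5820)
  i=5: -0.5974·-0.6677 − 1.2864·-1.0936 = +1.8058 (running +24.3878)
  i=6: 1.2864·2.1410 − 1.0924·-0.6677 = +3.4838 (running +27.8715)
Area = |Σ|/2 = |27.8715|/2 = 13.9358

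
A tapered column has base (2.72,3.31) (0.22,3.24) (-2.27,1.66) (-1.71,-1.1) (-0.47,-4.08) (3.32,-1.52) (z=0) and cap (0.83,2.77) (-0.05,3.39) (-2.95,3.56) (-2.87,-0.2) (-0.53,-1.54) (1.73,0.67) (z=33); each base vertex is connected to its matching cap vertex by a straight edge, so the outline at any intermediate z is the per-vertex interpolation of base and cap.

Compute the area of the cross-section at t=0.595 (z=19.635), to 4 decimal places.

Area at t=0.595: 20.9703

Cross-section at t=0.595: each vertex is (1-t)·p0[i] + t·p1[i].
  v1: (1-0.595)·(2.72,3.31) + 0.595·(0.83,2.77) = (1.5955,2.9887)
  v2: (1-0.595)·(0.22,3.24) + 0.595·(-0.05,3.39) = (0.0594,3.3293)
  v3: (1-0.595)·(-2.27,1.66) + 0.595·(-2.95,3.56) = (-2.6746,2.7905)
  v4: (1-0.595)·(-1.71,-1.1) + 0.595·(-2.87,-0.2) = (-2.4002,-0.5645)
  v5: (1-0.595)·(-0.47,-4.08) + 0.595·(-0.53,-1.54) = (-0.5057,-2.5687)
  v6: (1-0.595)·(3.32,-1.52) + 0.595·(1.73,0.67) = (2.3739,-0.2170)
Shoelace sum Σ(x_i·y_{i+1} − x_{i+1}·y_i):
  i=1: 1.5955·3.3293 − 0.0594·2.9887 = +5.1343 (running +5.1343)
  i=2: 0.0594·2.7905 − -2.6746·3.3293 = +9.0700 (running +14.2043)
  i=3: -2.6746·-0.5645 − -2.4002·2.7905 = +8.2076 (running +22.4119)
  i=4: -2.4002·-2.5687 − -0.5057·-0.5645 = +5.8799 (running +28.2918)
  i=5: -0.5057·-0.2170 − 2.3739·-2.5687 = +6.2077 (running +34.4995)
  i=6: 2.3739·2.9887 − 1.5955·-0.2170 = +7.4412 (running +41.9406)
Area = |Σ|/2 = |41.9406|/2 = 20.9703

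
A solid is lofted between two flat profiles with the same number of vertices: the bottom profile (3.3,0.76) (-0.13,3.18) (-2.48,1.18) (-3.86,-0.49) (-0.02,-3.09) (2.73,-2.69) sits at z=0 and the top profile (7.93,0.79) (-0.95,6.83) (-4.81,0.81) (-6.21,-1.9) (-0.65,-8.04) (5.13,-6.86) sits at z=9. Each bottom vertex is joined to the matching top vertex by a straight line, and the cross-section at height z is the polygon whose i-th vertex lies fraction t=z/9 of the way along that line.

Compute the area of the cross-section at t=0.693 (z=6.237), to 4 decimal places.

Area at t=0.693: 88.7865

Cross-section at t=0.693: each vertex is (1-t)·p0[i] + t·p1[i].
  v1: (1-0.693)·(3.3,0.76) + 0.693·(7.93,0.79) = (6.5086,0.7808)
  v2: (1-0.693)·(-0.13,3.18) + 0.693·(-0.95,6.83) = (-0.6983,5.7094)
  v3: (1-0.693)·(-2.48,1.18) + 0.693·(-4.81,0.81) = (-4.0947,0.9236)
  v4: (1-0.693)·(-3.86,-0.49) + 0.693·(-6.21,-1.9) = (-5.4886,-1.4671)
  v5: (1-0.693)·(-0.02,-3.09) + 0.693·(-0.65,-8.04) = (-0.4566,-6.5203)
  v6: (1-0.693)·(2.73,-2.69) + 0.693·(5.13,-6.86) = (4.3932,-5.5798)
Shoelace sum Σ(x_i·y_{i+1} − x_{i+1}·y_i):
  i=1: 6.5086·5.7094 − -0.6983·0.7808 = +37.7057 (running +37.7057)
  i=2: -0.6983·0.9236 − -4.0947·5.7094 = +22.7335 (running +60.4392)
  i=3: -4.0947·-1.4671 − -5.4886·0.9236 = +11.0766 (running +71.5158)
  i=4: -5.4886·-6.5203 − -0.4566·-1.4671 = +35.1174 (running +106.6332)
  i=5: -0.4566·-5.5798 − 4.3932·-6.5203 = +31.1929 (running +137.8261)
  i=6: 4.3932·0.7808 − 6.5086·-5.5798 = +39.7469 (running +177.5729)
Area = |Σ|/2 = |177.5729|/2 = 88.7865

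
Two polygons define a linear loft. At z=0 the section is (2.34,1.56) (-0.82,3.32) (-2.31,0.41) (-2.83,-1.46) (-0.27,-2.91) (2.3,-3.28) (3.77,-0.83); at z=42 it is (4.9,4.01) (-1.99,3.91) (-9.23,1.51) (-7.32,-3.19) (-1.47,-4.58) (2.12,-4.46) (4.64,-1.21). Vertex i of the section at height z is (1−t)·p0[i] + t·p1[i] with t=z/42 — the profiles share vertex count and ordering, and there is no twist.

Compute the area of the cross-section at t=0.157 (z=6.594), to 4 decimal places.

Cross-section at t=0.157: each vertex is (1-t)·p0[i] + t·p1[i].
  v1: (1-0.157)·(2.34,1.56) + 0.157·(4.9,4.01) = (2.7419,1.9446)
  v2: (1-0.157)·(-0.82,3.32) + 0.157·(-1.99,3.91) = (-1.0037,3.4126)
  v3: (1-0.157)·(-2.31,0.41) + 0.157·(-9.23,1.51) = (-3.3964,0.5827)
  v4: (1-0.157)·(-2.83,-1.46) + 0.157·(-7.32,-3.19) = (-3.5349,-1.7316)
  v5: (1-0.157)·(-0.27,-2.91) + 0.157·(-1.47,-4.58) = (-0.4584,-3.1722)
  v6: (1-0.157)·(2.3,-3.28) + 0.157·(2.12,-4.46) = (2.2717,-3.4653)
  v7: (1-0.157)·(3.77,-0.83) + 0.157·(4.64,-1.21) = (3.9066,-0.8897)
Shoelace sum Σ(x_i·y_{i+1} − x_{i+1}·y_i):
  i=1: 2.7419·3.4126 − -1.0037·1.9446 = +11.3090 (running +11.3090)
  i=2: -1.0037·0.5827 − -3.3964·3.4126 = +11.0059 (running +22.3149)
  i=3: -3.3964·-1.7316 − -3.5349·0.5827 = +7.9411 (running +30.2560)
  i=4: -3.5349·-3.1722 − -0.4584·-1.7316 = +10.4197 (running +40.6757)
  i=5: -0.4584·-3.4653 − 2.2717·-3.1722 = +8.7949 (running +49.4706)
  i=6: 2.2717·-0.8897 − 3.9066·-3.4653 = +11.5163 (running +60.9869)
  i=7: 3.9066·1.9446 − 2.7419·-0.8897 = +10.0363 (running +71.0232)
Area = |Σ|/2 = |71.0232|/2 = 35.5116

Area at t=0.157: 35.5116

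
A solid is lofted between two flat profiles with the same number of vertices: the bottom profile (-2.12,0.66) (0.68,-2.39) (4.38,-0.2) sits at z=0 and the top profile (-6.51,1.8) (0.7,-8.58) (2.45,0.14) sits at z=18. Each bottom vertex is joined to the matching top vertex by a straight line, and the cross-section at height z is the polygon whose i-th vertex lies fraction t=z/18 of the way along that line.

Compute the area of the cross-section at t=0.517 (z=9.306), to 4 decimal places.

Area at t=0.517: 23.3432

Cross-section at t=0.517: each vertex is (1-t)·p0[i] + t·p1[i].
  v1: (1-0.517)·(-2.12,0.66) + 0.517·(-6.51,1.8) = (-4.3896,1.2494)
  v2: (1-0.517)·(0.68,-2.39) + 0.517·(0.7,-8.58) = (0.6903,-5.5902)
  v3: (1-0.517)·(4.38,-0.2) + 0.517·(2.45,0.14) = (3.3822,-0.0242)
Shoelace sum Σ(x_i·y_{i+1} − x_{i+1}·y_i):
  i=1: -4.3896·-5.5902 − 0.6903·1.2494 = +23.6765 (running +23.6765)
  i=2: 0.6903·-0.0242 − 3.3822·-5.5902 = +18.8905 (running +42.5670)
  i=3: 3.3822·1.2494 − -4.3896·-0.0242 = +4.1193 (running +46.6864)
Area = |Σ|/2 = |46.6864|/2 = 23.3432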